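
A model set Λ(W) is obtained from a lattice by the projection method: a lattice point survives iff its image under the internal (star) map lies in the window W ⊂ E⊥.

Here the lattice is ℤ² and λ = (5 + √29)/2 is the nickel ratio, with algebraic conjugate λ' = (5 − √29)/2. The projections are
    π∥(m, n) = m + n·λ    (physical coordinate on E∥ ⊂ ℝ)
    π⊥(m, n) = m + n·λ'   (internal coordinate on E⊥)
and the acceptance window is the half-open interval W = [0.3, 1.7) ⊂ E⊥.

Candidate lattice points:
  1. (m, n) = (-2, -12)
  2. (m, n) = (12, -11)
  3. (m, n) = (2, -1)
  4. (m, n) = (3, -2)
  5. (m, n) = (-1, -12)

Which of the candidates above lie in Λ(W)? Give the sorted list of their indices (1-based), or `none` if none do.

1, 5

λ' = (5−√29)/2 ≈ -0.19258.
[1] lift (-2,-12): star map gives 0.31099; window check 0.3 ≤ 0.31099 < 1.7 is true → IN Λ
[2] lift (12,-11): star map gives 14.11841; window check 0.3 ≤ 14.11841 < 1.7 is false → out
[3] lift (2,-1): star map gives 2.19258; window check 0.3 ≤ 2.19258 < 1.7 is false → out
[4] lift (3,-2): star map gives 3.38516; window check 0.3 ≤ 3.38516 < 1.7 is false → out
[5] lift (-1,-12): star map gives 1.31099; window check 0.3 ≤ 1.31099 < 1.7 is true → IN Λ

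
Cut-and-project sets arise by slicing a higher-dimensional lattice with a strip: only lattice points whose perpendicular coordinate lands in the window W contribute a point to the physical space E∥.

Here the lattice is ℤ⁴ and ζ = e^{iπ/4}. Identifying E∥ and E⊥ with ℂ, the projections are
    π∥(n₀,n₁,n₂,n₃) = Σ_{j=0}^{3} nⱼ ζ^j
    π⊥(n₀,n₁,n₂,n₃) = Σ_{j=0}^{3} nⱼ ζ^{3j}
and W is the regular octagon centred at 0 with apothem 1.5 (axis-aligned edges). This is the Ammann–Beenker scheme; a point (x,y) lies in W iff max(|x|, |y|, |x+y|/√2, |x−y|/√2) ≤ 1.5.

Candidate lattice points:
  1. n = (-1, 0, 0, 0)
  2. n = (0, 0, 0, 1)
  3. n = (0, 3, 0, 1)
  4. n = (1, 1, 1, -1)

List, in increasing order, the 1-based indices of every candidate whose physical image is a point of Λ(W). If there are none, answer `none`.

With ζ = e^{iπ/4} the internal vectors are ζ^0,ζ^3,ζ^6,ζ^9.
#1 (-1, 0, 0, 0): internal (-1.00000, 0.00000); octagon support 1.00000 vs apothem 1.5 → ∈ W
#2 (0, 0, 0, 1): internal (0.70711, 0.70711); octagon support 1.00000 vs apothem 1.5 → ∈ W
#3 (0, 3, 0, 1): internal (-1.41421, 2.82843); octagon support 3.00000 vs apothem 1.5 → ∉ W
#4 (1, 1, 1, -1): internal (-0.41421, -1.00000); octagon support 1.00000 vs apothem 1.5 → ∈ W

1, 2, 4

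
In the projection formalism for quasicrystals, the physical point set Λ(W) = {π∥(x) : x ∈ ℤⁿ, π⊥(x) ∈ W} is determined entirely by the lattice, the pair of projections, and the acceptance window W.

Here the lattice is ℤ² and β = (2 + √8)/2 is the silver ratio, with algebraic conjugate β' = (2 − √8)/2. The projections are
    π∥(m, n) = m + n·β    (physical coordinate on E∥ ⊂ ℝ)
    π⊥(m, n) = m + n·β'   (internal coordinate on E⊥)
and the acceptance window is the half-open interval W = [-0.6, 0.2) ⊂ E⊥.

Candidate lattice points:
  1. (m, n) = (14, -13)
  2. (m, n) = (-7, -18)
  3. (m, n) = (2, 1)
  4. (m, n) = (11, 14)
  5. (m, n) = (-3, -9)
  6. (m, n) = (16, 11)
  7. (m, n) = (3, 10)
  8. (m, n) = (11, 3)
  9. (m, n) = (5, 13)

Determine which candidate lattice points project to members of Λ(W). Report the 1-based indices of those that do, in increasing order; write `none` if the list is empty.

Compute β' = (2−√8)/2 = -0.414214, so π⊥(m,n) = m -0.414214·n.
#1 (14,-13): internal coord 14 + (-13)·β' = +19.384776; +19.384776 ∉ [-0.6, 0.2) → out
#2 (-7,-18): internal coord -7 + (-18)·β' = +0.455844; +0.455844 ∉ [-0.6, 0.2) → out
#3 (2,1): internal coord 2 + (1)·β' = +1.585786; +1.585786 ∉ [-0.6, 0.2) → out
#4 (11,14): internal coord 11 + (14)·β' = +5.201010; +5.201010 ∉ [-0.6, 0.2) → out
#5 (-3,-9): internal coord -3 + (-9)·β' = +0.727922; +0.727922 ∉ [-0.6, 0.2) → out
#6 (16,11): internal coord 16 + (11)·β' = +11.443651; +11.443651 ∉ [-0.6, 0.2) → out
#7 (3,10): internal coord 3 + (10)·β' = -1.142136; -1.142136 ∉ [-0.6, 0.2) → out
#8 (11,3): internal coord 11 + (3)·β' = +9.757359; +9.757359 ∉ [-0.6, 0.2) → out
#9 (5,13): internal coord 5 + (13)·β' = -0.384776; -0.384776 ∈ [-0.6, 0.2) → IN Λ

9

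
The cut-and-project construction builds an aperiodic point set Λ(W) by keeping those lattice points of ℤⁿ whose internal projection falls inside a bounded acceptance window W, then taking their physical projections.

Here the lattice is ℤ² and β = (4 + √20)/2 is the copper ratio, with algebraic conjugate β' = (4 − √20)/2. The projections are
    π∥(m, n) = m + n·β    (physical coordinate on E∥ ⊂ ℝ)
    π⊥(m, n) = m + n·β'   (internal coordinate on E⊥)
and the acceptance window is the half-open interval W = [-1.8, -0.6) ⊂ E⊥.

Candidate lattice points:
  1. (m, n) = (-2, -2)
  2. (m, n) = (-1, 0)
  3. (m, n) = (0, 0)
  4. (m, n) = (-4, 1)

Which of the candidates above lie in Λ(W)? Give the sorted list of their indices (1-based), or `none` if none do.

Numerically β ≈ 4.236068 and β' = −1/β ≈ -0.236068.
[1] lift (-2,-2): star map gives -1.527864; window check -1.8 ≤ -1.527864 < -0.6 is true → IN Λ
[2] lift (-1,0): star map gives -1.000000; window check -1.8 ≤ -1.000000 < -0.6 is true → IN Λ
[3] lift (0,0): star map gives 0.000000; window check -1.8 ≤ 0.000000 < -0.6 is false → out
[4] lift (-4,1): star map gives -4.236068; window check -1.8 ≤ -4.236068 < -0.6 is false → out

1, 2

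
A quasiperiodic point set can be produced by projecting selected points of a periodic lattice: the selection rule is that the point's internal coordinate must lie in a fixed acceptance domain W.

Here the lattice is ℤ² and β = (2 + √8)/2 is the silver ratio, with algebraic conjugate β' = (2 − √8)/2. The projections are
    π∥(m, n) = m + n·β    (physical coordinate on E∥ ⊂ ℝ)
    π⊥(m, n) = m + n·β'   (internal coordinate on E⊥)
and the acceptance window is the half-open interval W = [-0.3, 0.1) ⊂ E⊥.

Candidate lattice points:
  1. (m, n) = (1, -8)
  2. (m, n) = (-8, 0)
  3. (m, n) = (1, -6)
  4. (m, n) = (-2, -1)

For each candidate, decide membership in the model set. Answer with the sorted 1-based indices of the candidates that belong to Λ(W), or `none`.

β' = (2−√8)/2 ≈ -0.414214.
[1] lift (1,-8): star map gives 4.313708; window check -0.3 ≤ 4.313708 < 0.1 is false → out
[2] lift (-8,0): star map gives -8.000000; window check -0.3 ≤ -8.000000 < 0.1 is false → out
[3] lift (1,-6): star map gives 3.485281; window check -0.3 ≤ 3.485281 < 0.1 is false → out
[4] lift (-2,-1): star map gives -1.585786; window check -0.3 ≤ -1.585786 < 0.1 is false → out

none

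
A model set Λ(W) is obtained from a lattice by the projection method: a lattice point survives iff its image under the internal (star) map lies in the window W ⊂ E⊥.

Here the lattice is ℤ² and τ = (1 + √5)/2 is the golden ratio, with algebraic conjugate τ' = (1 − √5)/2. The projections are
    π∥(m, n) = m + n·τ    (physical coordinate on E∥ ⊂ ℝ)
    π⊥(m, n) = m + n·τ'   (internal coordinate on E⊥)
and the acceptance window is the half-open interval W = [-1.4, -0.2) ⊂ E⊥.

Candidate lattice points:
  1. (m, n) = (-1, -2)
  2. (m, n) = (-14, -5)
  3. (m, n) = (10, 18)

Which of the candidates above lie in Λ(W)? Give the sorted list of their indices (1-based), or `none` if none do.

τ' = (1−√5)/2 ≈ -0.618034.
[1] lift (-1,-2): star map gives 0.236068; window check -1.4 ≤ 0.236068 < -0.2 is false → out
[2] lift (-14,-5): star map gives -10.909830; window check -1.4 ≤ -10.909830 < -0.2 is false → out
[3] lift (10,18): star map gives -1.124612; window check -1.4 ≤ -1.124612 < -0.2 is true → IN Λ

3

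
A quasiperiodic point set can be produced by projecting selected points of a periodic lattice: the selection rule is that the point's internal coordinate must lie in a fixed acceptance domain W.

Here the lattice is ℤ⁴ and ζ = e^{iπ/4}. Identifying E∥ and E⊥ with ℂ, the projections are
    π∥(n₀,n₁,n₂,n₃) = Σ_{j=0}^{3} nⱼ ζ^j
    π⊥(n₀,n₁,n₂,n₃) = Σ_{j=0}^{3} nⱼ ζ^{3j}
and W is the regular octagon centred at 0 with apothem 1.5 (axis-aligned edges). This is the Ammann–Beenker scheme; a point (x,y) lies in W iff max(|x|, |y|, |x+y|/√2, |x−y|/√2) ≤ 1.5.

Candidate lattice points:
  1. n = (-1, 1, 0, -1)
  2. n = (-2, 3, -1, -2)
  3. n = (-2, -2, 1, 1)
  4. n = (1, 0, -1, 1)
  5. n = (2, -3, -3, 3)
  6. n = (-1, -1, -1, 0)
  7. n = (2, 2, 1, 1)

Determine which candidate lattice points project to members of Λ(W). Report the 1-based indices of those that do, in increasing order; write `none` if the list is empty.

π⊥(n) = n₀ + n₁ζ³ + n₂ζ⁶ + n₃ζ⁹ where ζ = e^{iπ/4}.
candidate 1: n = (-1, 1, 0, -1) → π⊥ ≈ (-2.41421, +0.00000); max(|x|,|y|,|x±y|/√2) = 2.41421 > 1.5 ⇒ ∉ W
candidate 2: n = (-2, 3, -1, -2) → π⊥ ≈ (-5.53553, +1.70711); max(|x|,|y|,|x±y|/√2) = 5.53553 > 1.5 ⇒ ∉ W
candidate 3: n = (-2, -2, 1, 1) → π⊥ ≈ (+0.12132, -1.70711); max(|x|,|y|,|x±y|/√2) = 1.70711 > 1.5 ⇒ ∉ W
candidate 4: n = (1, 0, -1, 1) → π⊥ ≈ (+1.70711, +1.70711); max(|x|,|y|,|x±y|/√2) = 2.41421 > 1.5 ⇒ ∉ W
candidate 5: n = (2, -3, -3, 3) → π⊥ ≈ (+6.24264, +3.00000); max(|x|,|y|,|x±y|/√2) = 6.53553 > 1.5 ⇒ ∉ W
candidate 6: n = (-1, -1, -1, 0) → π⊥ ≈ (-0.29289, +0.29289); max(|x|,|y|,|x±y|/√2) = 0.41421 ≤ 1.5 ⇒ ∈ W
candidate 7: n = (2, 2, 1, 1) → π⊥ ≈ (+1.29289, +1.12132); max(|x|,|y|,|x±y|/√2) = 1.70711 > 1.5 ⇒ ∉ W

6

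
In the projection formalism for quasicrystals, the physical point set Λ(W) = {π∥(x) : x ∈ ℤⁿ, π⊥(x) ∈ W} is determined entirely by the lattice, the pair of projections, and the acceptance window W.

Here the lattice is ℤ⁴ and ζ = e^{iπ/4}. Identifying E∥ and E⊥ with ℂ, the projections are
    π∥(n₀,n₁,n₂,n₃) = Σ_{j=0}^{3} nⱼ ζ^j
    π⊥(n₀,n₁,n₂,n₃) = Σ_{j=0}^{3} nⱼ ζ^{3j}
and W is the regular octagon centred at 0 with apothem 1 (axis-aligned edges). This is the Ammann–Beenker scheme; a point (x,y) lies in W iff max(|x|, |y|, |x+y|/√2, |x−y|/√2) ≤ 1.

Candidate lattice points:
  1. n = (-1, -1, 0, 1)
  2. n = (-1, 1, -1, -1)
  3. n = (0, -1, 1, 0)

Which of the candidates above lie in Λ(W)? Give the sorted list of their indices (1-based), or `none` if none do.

Internal map: ζ^{3j} for j=0..3 gives (1,0), (−√2/2,√2/2), (0,−1), (√2/2,√2/2).
candidate 1: n = (-1, -1, 0, 1) → π⊥ ≈ (+0.4142, +0.0000); max(|x|,|y|,|x±y|/√2) = 0.4142 ≤ 1 ⇒ ∈ W
candidate 2: n = (-1, 1, -1, -1) → π⊥ ≈ (-2.4142, +1.0000); max(|x|,|y|,|x±y|/√2) = 2.4142 > 1 ⇒ ∉ W
candidate 3: n = (0, -1, 1, 0) → π⊥ ≈ (+0.7071, -1.7071); max(|x|,|y|,|x±y|/√2) = 1.7071 > 1 ⇒ ∉ W

1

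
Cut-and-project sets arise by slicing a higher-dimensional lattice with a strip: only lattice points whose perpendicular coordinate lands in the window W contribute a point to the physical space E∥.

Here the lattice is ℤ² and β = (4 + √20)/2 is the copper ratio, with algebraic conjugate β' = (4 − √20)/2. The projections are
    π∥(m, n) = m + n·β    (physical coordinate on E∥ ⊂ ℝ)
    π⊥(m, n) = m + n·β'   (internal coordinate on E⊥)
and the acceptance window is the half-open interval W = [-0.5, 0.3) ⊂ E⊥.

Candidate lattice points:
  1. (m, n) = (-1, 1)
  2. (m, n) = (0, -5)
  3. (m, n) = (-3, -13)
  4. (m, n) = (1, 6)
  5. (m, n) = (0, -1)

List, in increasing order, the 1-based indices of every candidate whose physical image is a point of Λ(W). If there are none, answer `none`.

3, 4, 5

Compute β' = (4−√20)/2 = -0.23607, so π⊥(m,n) = m -0.23607·n.
candidate 1: (m,n)=(-1,1) → π∥ = -1+1·β ≈ 3.23607, π⊥ = -1+1·β' ≈ -1.23607 ∉ [-0.5, 0.3) ⇒ out
candidate 2: (m,n)=(0,-5) → π∥ = 0-5·β ≈ -21.18034, π⊥ = 0-5·β' ≈ 1.18034 ∉ [-0.5, 0.3) ⇒ out
candidate 3: (m,n)=(-3,-13) → π∥ = -3-13·β ≈ -58.06888, π⊥ = -3-13·β' ≈ 0.06888 ∈ [-0.5, 0.3) ⇒ IN Λ
candidate 4: (m,n)=(1,6) → π∥ = 1+6·β ≈ 26.41641, π⊥ = 1+6·β' ≈ -0.41641 ∈ [-0.5, 0.3) ⇒ IN Λ
candidate 5: (m,n)=(0,-1) → π∥ = 0-1·β ≈ -4.23607, π⊥ = 0-1·β' ≈ 0.23607 ∈ [-0.5, 0.3) ⇒ IN Λ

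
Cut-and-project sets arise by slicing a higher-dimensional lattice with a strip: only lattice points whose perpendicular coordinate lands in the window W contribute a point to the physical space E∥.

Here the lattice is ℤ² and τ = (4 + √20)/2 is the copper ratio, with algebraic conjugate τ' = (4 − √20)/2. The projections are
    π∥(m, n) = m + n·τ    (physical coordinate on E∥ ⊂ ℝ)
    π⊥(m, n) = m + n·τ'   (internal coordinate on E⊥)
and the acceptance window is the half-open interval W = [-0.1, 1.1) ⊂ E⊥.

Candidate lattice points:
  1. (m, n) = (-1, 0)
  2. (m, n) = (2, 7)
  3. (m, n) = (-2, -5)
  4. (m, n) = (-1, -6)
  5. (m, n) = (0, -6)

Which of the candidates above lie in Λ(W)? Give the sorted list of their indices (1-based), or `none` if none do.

Numerically τ ≈ 4.236068 and τ' = −1/τ ≈ -0.236068.
candidate 1: (m,n)=(-1,0) → π∥ = -1+0·τ ≈ -1.000000, π⊥ = -1+0·τ' ≈ -1.000000 ∉ [-0.1, 1.1) ⇒ out
candidate 2: (m,n)=(2,7) → π∥ = 2+7·τ ≈ 31.652476, π⊥ = 2+7·τ' ≈ 0.347524 ∈ [-0.1, 1.1) ⇒ IN Λ
candidate 3: (m,n)=(-2,-5) → π∥ = -2-5·τ ≈ -23.180340, π⊥ = -2-5·τ' ≈ -0.819660 ∉ [-0.1, 1.1) ⇒ out
candidate 4: (m,n)=(-1,-6) → π∥ = -1-6·τ ≈ -26.416408, π⊥ = -1-6·τ' ≈ 0.416408 ∈ [-0.1, 1.1) ⇒ IN Λ
candidate 5: (m,n)=(0,-6) → π∥ = 0-6·τ ≈ -25.416408, π⊥ = 0-6·τ' ≈ 1.416408 ∉ [-0.1, 1.1) ⇒ out

2, 4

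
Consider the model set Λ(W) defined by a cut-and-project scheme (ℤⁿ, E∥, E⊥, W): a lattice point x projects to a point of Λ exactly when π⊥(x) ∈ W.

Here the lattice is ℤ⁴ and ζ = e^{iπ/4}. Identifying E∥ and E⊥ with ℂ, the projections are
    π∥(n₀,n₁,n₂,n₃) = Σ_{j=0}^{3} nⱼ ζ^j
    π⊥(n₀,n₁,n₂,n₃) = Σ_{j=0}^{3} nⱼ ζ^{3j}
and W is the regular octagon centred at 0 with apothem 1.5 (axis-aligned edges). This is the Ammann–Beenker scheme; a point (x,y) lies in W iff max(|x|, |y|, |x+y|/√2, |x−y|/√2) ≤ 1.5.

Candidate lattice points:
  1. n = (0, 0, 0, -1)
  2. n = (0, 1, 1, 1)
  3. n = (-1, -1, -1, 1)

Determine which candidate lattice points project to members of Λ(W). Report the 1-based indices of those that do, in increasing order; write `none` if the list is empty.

π⊥(n) = n₀ + n₁ζ³ + n₂ζ⁶ + n₃ζ⁹ where ζ = e^{iπ/4}.
candidate 1: n = (0, 0, 0, -1) → π⊥ ≈ (-0.707107, -0.707107); max(|x|,|y|,|x±y|/√2) = 1.000000 ≤ 1.5 ⇒ ∈ W
candidate 2: n = (0, 1, 1, 1) → π⊥ ≈ (+0.000000, +0.414214); max(|x|,|y|,|x±y|/√2) = 0.414214 ≤ 1.5 ⇒ ∈ W
candidate 3: n = (-1, -1, -1, 1) → π⊥ ≈ (+0.414214, +1.000000); max(|x|,|y|,|x±y|/√2) = 1.000000 ≤ 1.5 ⇒ ∈ W

1, 2, 3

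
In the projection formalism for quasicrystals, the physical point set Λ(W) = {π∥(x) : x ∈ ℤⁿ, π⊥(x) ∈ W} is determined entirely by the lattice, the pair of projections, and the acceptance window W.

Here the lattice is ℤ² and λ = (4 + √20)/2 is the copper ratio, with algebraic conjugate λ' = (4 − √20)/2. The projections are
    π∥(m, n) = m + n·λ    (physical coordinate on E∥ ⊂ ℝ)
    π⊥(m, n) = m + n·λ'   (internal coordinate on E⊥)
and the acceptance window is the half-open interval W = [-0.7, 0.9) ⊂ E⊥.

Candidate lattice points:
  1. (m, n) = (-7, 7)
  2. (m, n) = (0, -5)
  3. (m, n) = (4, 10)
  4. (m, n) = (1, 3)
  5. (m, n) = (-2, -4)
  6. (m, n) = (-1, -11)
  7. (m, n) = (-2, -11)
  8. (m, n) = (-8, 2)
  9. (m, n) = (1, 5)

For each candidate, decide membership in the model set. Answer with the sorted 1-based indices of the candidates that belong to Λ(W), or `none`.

λ' = (4−√20)/2 ≈ -0.23607.
#1 (-7,7): internal coord -7 + (7)·λ' = -8.65248; -8.65248 ∉ [-0.7, 0.9) → out
#2 (0,-5): internal coord 0 + (-5)·λ' = +1.18034; +1.18034 ∉ [-0.7, 0.9) → out
#3 (4,10): internal coord 4 + (10)·λ' = +1.63932; +1.63932 ∉ [-0.7, 0.9) → out
#4 (1,3): internal coord 1 + (3)·λ' = +0.29180; +0.29180 ∈ [-0.7, 0.9) → IN Λ
#5 (-2,-4): internal coord -2 + (-4)·λ' = -1.05573; -1.05573 ∉ [-0.7, 0.9) → out
#6 (-1,-11): internal coord -1 + (-11)·λ' = +1.59675; +1.59675 ∉ [-0.7, 0.9) → out
#7 (-2,-11): internal coord -2 + (-11)·λ' = +0.59675; +0.59675 ∈ [-0.7, 0.9) → IN Λ
#8 (-8,2): internal coord -8 + (2)·λ' = -8.47214; -8.47214 ∉ [-0.7, 0.9) → out
#9 (1,5): internal coord 1 + (5)·λ' = -0.18034; -0.18034 ∈ [-0.7, 0.9) → IN Λ

4, 7, 9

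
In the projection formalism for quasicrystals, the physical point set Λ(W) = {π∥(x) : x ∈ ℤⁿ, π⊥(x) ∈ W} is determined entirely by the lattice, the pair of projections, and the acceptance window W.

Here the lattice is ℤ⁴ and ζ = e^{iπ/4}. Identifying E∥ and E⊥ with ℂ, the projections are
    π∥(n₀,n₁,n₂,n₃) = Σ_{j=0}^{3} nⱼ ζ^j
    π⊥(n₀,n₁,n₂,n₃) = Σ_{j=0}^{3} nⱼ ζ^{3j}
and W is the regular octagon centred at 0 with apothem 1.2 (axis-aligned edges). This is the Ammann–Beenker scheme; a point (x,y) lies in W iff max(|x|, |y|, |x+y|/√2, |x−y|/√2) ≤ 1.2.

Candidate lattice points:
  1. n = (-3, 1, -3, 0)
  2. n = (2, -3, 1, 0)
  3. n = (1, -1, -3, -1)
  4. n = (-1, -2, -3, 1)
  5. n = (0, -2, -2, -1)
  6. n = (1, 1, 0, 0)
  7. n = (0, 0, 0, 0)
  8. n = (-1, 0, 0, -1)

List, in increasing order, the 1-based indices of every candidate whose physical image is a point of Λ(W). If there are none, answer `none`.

With ζ = e^{iπ/4} the internal vectors are ζ^0,ζ^3,ζ^6,ζ^9.
#1 (-3, 1, -3, 0): internal (-3.70711, 3.70711); octagon support 5.24264 vs apothem 1.2 → ∉ W
#2 (2, -3, 1, 0): internal (4.12132, -3.12132); octagon support 5.12132 vs apothem 1.2 → ∉ W
#3 (1, -1, -3, -1): internal (1.00000, 1.58579); octagon support 1.82843 vs apothem 1.2 → ∉ W
#4 (-1, -2, -3, 1): internal (1.12132, 2.29289); octagon support 2.41421 vs apothem 1.2 → ∉ W
#5 (0, -2, -2, -1): internal (0.70711, -0.12132); octagon support 0.70711 vs apothem 1.2 → ∈ W
#6 (1, 1, 0, 0): internal (0.29289, 0.70711); octagon support 0.70711 vs apothem 1.2 → ∈ W
#7 (0, 0, 0, 0): internal (0.00000, 0.00000); octagon support 0.00000 vs apothem 1.2 → ∈ W
#8 (-1, 0, 0, -1): internal (-1.70711, -0.70711); octagon support 1.70711 vs apothem 1.2 → ∉ W

5, 6, 7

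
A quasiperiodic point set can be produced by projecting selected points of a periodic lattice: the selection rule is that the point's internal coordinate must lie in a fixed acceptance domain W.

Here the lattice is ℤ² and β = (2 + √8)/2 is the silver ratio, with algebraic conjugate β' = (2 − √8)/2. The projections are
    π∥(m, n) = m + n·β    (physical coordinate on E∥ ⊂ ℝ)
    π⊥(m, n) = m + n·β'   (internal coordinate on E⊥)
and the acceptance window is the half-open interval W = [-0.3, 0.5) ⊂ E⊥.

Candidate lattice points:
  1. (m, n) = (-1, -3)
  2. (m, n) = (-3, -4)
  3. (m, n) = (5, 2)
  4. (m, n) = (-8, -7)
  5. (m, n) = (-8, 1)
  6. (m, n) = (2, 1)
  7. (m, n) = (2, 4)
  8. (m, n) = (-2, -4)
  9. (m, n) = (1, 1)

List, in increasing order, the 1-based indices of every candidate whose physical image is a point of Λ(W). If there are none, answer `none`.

β' = (2−√8)/2 ≈ -0.414214.
[1] lift (-1,-3): star map gives 0.242641; window check -0.3 ≤ 0.242641 < 0.5 is true → IN Λ
[2] lift (-3,-4): star map gives -1.343146; window check -0.3 ≤ -1.343146 < 0.5 is false → out
[3] lift (5,2): star map gives 4.171573; window check -0.3 ≤ 4.171573 < 0.5 is false → out
[4] lift (-8,-7): star map gives -5.100505; window check -0.3 ≤ -5.100505 < 0.5 is false → out
[5] lift (-8,1): star map gives -8.414214; window check -0.3 ≤ -8.414214 < 0.5 is false → out
[6] lift (2,1): star map gives 1.585786; window check -0.3 ≤ 1.585786 < 0.5 is false → out
[7] lift (2,4): star map gives 0.343146; window check -0.3 ≤ 0.343146 < 0.5 is true → IN Λ
[8] lift (-2,-4): star map gives -0.343146; window check -0.3 ≤ -0.343146 < 0.5 is false → out
[9] lift (1,1): star map gives 0.585786; window check -0.3 ≤ 0.585786 < 0.5 is false → out

1, 7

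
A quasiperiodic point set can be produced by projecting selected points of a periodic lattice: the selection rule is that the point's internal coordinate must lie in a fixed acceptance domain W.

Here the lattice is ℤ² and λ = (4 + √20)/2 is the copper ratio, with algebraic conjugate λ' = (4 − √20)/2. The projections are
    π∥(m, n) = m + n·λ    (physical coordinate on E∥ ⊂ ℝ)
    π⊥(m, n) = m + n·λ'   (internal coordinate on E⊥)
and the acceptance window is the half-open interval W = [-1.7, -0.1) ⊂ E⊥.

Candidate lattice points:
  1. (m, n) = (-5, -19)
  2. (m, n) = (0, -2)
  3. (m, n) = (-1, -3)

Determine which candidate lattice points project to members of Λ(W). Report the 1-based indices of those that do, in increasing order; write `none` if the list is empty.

1, 3

Compute λ' = (4−√20)/2 = -0.236068, so π⊥(m,n) = m -0.236068·n.
[1] lift (-5,-19): star map gives -0.514708; window check -1.7 ≤ -0.514708 < -0.1 is true → IN Λ
[2] lift (0,-2): star map gives 0.472136; window check -1.7 ≤ 0.472136 < -0.1 is false → out
[3] lift (-1,-3): star map gives -0.291796; window check -1.7 ≤ -0.291796 < -0.1 is true → IN Λ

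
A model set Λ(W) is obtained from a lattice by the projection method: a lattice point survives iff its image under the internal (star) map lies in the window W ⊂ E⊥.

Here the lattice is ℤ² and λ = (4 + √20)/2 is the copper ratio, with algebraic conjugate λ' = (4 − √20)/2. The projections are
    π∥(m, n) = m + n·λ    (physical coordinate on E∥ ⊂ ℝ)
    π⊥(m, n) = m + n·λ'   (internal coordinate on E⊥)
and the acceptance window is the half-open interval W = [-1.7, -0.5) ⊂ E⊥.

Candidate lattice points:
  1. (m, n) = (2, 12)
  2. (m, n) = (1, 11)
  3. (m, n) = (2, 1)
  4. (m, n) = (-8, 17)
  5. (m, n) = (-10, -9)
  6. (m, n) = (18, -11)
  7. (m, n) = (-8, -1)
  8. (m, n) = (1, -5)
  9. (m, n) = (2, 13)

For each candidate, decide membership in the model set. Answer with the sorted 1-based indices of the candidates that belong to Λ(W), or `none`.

Numerically λ ≈ 4.23607 and λ' = −1/λ ≈ -0.23607.
[1] lift (2,12): star map gives -0.83282; window check -1.7 ≤ -0.83282 < -0.5 is true → IN Λ
[2] lift (1,11): star map gives -1.59675; window check -1.7 ≤ -1.59675 < -0.5 is true → IN Λ
[3] lift (2,1): star map gives 1.76393; window check -1.7 ≤ 1.76393 < -0.5 is false → out
[4] lift (-8,17): star map gives -12.01316; window check -1.7 ≤ -12.01316 < -0.5 is false → out
[5] lift (-10,-9): star map gives -7.87539; window check -1.7 ≤ -7.87539 < -0.5 is false → out
[6] lift (18,-11): star map gives 20.59675; window check -1.7 ≤ 20.59675 < -0.5 is false → out
[7] lift (-8,-1): star map gives -7.76393; window check -1.7 ≤ -7.76393 < -0.5 is false → out
[8] lift (1,-5): star map gives 2.18034; window check -1.7 ≤ 2.18034 < -0.5 is false → out
[9] lift (2,13): star map gives -1.06888; window check -1.7 ≤ -1.06888 < -0.5 is true → IN Λ

1, 2, 9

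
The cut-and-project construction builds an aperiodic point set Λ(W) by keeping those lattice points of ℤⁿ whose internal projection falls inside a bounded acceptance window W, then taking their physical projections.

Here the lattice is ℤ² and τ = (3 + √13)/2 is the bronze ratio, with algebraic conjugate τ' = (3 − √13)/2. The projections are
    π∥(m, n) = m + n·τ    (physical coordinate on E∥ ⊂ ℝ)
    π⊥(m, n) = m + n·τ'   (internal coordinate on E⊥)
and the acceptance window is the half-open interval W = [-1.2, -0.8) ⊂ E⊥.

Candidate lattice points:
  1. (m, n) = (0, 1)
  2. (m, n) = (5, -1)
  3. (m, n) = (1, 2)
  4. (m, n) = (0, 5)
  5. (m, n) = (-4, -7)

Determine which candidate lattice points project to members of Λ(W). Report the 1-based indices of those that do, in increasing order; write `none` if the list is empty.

τ' = (3−√13)/2 ≈ -0.3028.
candidate 1: (m,n)=(0,1) → π∥ = 0+1·τ ≈ 3.3028, π⊥ = 0+1·τ' ≈ -0.3028 ∉ [-1.2, -0.8) ⇒ out
candidate 2: (m,n)=(5,-1) → π∥ = 5-1·τ ≈ 1.6972, π⊥ = 5-1·τ' ≈ 5.3028 ∉ [-1.2, -0.8) ⇒ out
candidate 3: (m,n)=(1,2) → π∥ = 1+2·τ ≈ 7.6056, π⊥ = 1+2·τ' ≈ 0.3944 ∉ [-1.2, -0.8) ⇒ out
candidate 4: (m,n)=(0,5) → π∥ = 0+5·τ ≈ 16.5139, π⊥ = 0+5·τ' ≈ -1.5139 ∉ [-1.2, -0.8) ⇒ out
candidate 5: (m,n)=(-4,-7) → π∥ = -4-7·τ ≈ -27.1194, π⊥ = -4-7·τ' ≈ -1.8806 ∉ [-1.2, -0.8) ⇒ out

none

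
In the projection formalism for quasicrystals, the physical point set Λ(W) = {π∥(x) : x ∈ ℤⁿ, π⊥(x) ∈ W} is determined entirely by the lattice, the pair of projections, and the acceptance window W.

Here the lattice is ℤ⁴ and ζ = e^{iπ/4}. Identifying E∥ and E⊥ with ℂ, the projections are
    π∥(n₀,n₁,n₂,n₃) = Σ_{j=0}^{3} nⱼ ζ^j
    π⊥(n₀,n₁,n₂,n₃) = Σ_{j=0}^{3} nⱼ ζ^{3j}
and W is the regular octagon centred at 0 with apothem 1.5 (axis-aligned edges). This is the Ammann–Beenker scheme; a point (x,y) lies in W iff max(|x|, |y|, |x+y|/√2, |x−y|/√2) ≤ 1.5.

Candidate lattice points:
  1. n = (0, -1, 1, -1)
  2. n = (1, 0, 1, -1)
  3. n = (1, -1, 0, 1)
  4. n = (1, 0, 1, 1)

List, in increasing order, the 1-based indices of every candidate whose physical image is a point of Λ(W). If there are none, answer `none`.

none

π⊥(n) = n₀ + n₁ζ³ + n₂ζ⁶ + n₃ζ⁹ where ζ = e^{iπ/4}.
candidate 1: n = (0, -1, 1, -1) → π⊥ ≈ (+0.0000, -2.4142); max(|x|,|y|,|x±y|/√2) = 2.4142 > 1.5 ⇒ ∉ W
candidate 2: n = (1, 0, 1, -1) → π⊥ ≈ (+0.2929, -1.7071); max(|x|,|y|,|x±y|/√2) = 1.7071 > 1.5 ⇒ ∉ W
candidate 3: n = (1, -1, 0, 1) → π⊥ ≈ (+2.4142, +0.0000); max(|x|,|y|,|x±y|/√2) = 2.4142 > 1.5 ⇒ ∉ W
candidate 4: n = (1, 0, 1, 1) → π⊥ ≈ (+1.7071, -0.2929); max(|x|,|y|,|x±y|/√2) = 1.7071 > 1.5 ⇒ ∉ W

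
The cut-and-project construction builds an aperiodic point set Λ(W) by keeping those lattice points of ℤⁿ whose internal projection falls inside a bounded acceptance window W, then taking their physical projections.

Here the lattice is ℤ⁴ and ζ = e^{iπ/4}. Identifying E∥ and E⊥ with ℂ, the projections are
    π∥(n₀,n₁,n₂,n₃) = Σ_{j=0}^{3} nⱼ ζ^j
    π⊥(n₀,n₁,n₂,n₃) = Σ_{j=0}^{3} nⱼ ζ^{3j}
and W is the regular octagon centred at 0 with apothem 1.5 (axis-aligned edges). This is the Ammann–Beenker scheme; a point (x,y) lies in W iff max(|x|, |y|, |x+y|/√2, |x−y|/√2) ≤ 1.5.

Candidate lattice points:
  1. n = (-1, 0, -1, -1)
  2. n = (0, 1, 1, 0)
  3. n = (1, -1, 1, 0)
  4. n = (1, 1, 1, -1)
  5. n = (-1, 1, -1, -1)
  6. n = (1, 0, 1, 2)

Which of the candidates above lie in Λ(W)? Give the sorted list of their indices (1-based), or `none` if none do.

2, 4

π⊥(n) = n₀ + n₁ζ³ + n₂ζ⁶ + n₃ζ⁹ where ζ = e^{iπ/4}.
#1 (-1, 0, -1, -1): internal (-1.7071, 0.2929); octagon support 1.7071 vs apothem 1.5 → ∉ W
#2 (0, 1, 1, 0): internal (-0.7071, -0.2929); octagon support 0.7071 vs apothem 1.5 → ∈ W
#3 (1, -1, 1, 0): internal (1.7071, -1.7071); octagon support 2.4142 vs apothem 1.5 → ∉ W
#4 (1, 1, 1, -1): internal (-0.4142, -1.0000); octagon support 1.0000 vs apothem 1.5 → ∈ W
#5 (-1, 1, -1, -1): internal (-2.4142, 1.0000); octagon support 2.4142 vs apothem 1.5 → ∉ W
#6 (1, 0, 1, 2): internal (2.4142, 0.4142); octagon support 2.4142 vs apothem 1.5 → ∉ W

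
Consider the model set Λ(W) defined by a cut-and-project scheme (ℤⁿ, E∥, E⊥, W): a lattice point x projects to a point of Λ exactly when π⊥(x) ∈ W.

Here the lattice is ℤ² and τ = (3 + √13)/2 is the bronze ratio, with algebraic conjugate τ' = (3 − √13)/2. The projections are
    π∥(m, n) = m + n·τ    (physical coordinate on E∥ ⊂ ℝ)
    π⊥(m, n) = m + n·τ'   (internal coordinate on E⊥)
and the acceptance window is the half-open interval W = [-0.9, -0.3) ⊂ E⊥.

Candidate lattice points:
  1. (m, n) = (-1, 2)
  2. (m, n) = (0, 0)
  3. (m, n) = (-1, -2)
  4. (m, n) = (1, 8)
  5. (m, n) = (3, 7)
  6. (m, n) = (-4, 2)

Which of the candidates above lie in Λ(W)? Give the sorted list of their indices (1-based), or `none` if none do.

3

Numerically τ ≈ 3.3028 and τ' = −1/τ ≈ -0.3028.
candidate 1: (m,n)=(-1,2) → π∥ = -1+2·τ ≈ 5.6056, π⊥ = -1+2·τ' ≈ -1.6056 ∉ [-0.9, -0.3) ⇒ out
candidate 2: (m,n)=(0,0) → π∥ = 0+0·τ ≈ 0.0000, π⊥ = 0+0·τ' ≈ 0.0000 ∉ [-0.9, -0.3) ⇒ out
candidate 3: (m,n)=(-1,-2) → π∥ = -1-2·τ ≈ -7.6056, π⊥ = -1-2·τ' ≈ -0.3944 ∈ [-0.9, -0.3) ⇒ IN Λ
candidate 4: (m,n)=(1,8) → π∥ = 1+8·τ ≈ 27.4222, π⊥ = 1+8·τ' ≈ -1.4222 ∉ [-0.9, -0.3) ⇒ out
candidate 5: (m,n)=(3,7) → π∥ = 3+7·τ ≈ 26.1194, π⊥ = 3+7·τ' ≈ 0.8806 ∉ [-0.9, -0.3) ⇒ out
candidate 6: (m,n)=(-4,2) → π∥ = -4+2·τ ≈ 2.6056, π⊥ = -4+2·τ' ≈ -4.6056 ∉ [-0.9, -0.3) ⇒ out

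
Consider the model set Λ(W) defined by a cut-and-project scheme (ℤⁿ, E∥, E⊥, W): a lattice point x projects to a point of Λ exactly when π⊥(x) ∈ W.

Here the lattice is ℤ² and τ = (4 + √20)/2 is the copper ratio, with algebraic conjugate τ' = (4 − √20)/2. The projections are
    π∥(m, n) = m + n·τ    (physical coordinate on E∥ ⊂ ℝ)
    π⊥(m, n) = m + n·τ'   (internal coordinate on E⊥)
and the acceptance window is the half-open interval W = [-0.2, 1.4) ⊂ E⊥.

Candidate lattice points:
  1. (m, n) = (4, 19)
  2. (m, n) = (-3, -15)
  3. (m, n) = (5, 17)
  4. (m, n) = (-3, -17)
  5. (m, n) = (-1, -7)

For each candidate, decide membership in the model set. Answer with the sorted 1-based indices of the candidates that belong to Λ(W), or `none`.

2, 3, 4, 5

Compute τ' = (4−√20)/2 = -0.236068, so π⊥(m,n) = m -0.236068·n.
[1] lift (4,19): star map gives -0.485292; window check -0.2 ≤ -0.485292 < 1.4 is false → out
[2] lift (-3,-15): star map gives 0.541020; window check -0.2 ≤ 0.541020 < 1.4 is true → IN Λ
[3] lift (5,17): star map gives 0.986844; window check -0.2 ≤ 0.986844 < 1.4 is true → IN Λ
[4] lift (-3,-17): star map gives 1.013156; window check -0.2 ≤ 1.013156 < 1.4 is true → IN Λ
[5] lift (-1,-7): star map gives 0.652476; window check -0.2 ≤ 0.652476 < 1.4 is true → IN Λ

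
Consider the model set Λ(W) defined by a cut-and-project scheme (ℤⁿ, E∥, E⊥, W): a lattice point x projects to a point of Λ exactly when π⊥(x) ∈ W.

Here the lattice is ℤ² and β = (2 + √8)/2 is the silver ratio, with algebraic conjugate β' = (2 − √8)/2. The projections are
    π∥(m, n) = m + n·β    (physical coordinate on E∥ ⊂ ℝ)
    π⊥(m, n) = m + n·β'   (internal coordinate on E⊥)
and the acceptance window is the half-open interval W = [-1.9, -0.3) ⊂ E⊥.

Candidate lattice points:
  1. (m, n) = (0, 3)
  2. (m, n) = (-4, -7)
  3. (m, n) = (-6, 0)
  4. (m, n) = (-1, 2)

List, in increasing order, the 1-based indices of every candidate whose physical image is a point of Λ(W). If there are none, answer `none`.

1, 2, 4

Numerically β ≈ 2.41421 and β' = −1/β ≈ -0.41421.
[1] lift (0,3): star map gives -1.24264; window check -1.9 ≤ -1.24264 < -0.3 is true → IN Λ
[2] lift (-4,-7): star map gives -1.10051; window check -1.9 ≤ -1.10051 < -0.3 is true → IN Λ
[3] lift (-6,0): star map gives -6.00000; window check -1.9 ≤ -6.00000 < -0.3 is false → out
[4] lift (-1,2): star map gives -1.82843; window check -1.9 ≤ -1.82843 < -0.3 is true → IN Λ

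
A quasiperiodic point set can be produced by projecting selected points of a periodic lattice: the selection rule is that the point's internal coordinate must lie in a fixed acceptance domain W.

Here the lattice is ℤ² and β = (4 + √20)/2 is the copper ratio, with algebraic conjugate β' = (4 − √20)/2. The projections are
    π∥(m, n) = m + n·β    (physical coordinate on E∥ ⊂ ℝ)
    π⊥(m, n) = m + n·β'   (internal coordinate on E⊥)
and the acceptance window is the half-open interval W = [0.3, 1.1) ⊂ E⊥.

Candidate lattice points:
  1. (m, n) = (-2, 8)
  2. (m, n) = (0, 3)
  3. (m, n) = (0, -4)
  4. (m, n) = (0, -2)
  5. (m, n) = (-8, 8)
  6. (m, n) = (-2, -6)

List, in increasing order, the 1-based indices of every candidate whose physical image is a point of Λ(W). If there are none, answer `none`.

3, 4

Compute β' = (4−√20)/2 = -0.236068, so π⊥(m,n) = m -0.236068·n.
[1] lift (-2,8): star map gives -3.888544; window check 0.3 ≤ -3.888544 < 1.1 is false → out
[2] lift (0,3): star map gives -0.708204; window check 0.3 ≤ -0.708204 < 1.1 is false → out
[3] lift (0,-4): star map gives 0.944272; window check 0.3 ≤ 0.944272 < 1.1 is true → IN Λ
[4] lift (0,-2): star map gives 0.472136; window check 0.3 ≤ 0.472136 < 1.1 is true → IN Λ
[5] lift (-8,8): star map gives -9.888544; window check 0.3 ≤ -9.888544 < 1.1 is false → out
[6] lift (-2,-6): star map gives -0.583592; window check 0.3 ≤ -0.583592 < 1.1 is false → out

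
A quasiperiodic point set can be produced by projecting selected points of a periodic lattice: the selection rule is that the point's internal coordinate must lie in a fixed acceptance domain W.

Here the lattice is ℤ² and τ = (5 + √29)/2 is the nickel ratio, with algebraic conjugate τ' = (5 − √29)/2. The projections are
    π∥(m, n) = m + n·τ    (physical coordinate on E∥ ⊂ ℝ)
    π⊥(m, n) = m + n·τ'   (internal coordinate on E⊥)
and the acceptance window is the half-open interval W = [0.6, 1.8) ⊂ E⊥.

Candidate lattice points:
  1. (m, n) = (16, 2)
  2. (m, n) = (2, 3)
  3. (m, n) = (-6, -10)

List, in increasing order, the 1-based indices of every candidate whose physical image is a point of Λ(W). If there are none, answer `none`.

2

Compute τ' = (5−√29)/2 = -0.1926, so π⊥(m,n) = m -0.1926·n.
#1 (16,2): internal coord 16 + (2)·τ' = +15.6148; +15.6148 ∉ [0.6, 1.8) → out
#2 (2,3): internal coord 2 + (3)·τ' = +1.4223; +1.4223 ∈ [0.6, 1.8) → IN Λ
#3 (-6,-10): internal coord -6 + (-10)·τ' = -4.0742; -4.0742 ∉ [0.6, 1.8) → out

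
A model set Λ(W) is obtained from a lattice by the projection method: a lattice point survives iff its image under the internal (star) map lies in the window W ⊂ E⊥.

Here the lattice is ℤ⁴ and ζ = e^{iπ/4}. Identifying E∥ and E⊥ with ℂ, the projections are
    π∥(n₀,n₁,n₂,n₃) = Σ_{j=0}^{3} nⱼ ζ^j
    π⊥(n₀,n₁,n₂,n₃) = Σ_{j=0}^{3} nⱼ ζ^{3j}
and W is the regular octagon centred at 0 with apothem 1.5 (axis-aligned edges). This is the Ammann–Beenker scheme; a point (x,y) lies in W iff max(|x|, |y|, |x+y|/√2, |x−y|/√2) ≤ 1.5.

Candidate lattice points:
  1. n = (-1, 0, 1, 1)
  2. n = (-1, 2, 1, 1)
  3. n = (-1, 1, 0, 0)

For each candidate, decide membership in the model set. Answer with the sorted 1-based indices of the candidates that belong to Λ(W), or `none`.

π⊥(n) = n₀ + n₁ζ³ + n₂ζ⁶ + n₃ζ⁹ where ζ = e^{iπ/4}.
candidate 1: n = (-1, 0, 1, 1) → π⊥ ≈ (-0.292893, -0.292893); max(|x|,|y|,|x±y|/√2) = 0.414214 ≤ 1.5 ⇒ ∈ W
candidate 2: n = (-1, 2, 1, 1) → π⊥ ≈ (-1.707107, +1.121320); max(|x|,|y|,|x±y|/√2) = 2.000000 > 1.5 ⇒ ∉ W
candidate 3: n = (-1, 1, 0, 0) → π⊥ ≈ (-1.707107, +0.707107); max(|x|,|y|,|x±y|/√2) = 1.707107 > 1.5 ⇒ ∉ W

1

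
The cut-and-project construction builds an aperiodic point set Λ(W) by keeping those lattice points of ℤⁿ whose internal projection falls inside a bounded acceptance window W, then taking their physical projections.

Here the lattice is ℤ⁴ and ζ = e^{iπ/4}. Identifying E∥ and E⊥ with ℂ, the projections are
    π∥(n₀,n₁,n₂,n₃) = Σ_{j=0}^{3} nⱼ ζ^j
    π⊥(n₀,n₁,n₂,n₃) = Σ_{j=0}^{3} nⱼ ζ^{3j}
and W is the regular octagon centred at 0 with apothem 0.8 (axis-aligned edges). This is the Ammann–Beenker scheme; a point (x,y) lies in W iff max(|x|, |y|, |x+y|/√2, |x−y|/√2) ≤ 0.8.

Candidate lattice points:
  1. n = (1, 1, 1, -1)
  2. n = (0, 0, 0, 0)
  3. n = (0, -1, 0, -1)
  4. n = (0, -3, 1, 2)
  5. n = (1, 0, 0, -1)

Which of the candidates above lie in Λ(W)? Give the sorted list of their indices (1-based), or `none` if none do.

Internal map: ζ^{3j} for j=0..3 gives (1,0), (−√2/2,√2/2), (0,−1), (√2/2,√2/2).
candidate 1: n = (1, 1, 1, -1) → π⊥ ≈ (-0.414214, -1.000000); max(|x|,|y|,|x±y|/√2) = 1.000000 > 0.8 ⇒ ∉ W
candidate 2: n = (0, 0, 0, 0) → π⊥ ≈ (+0.000000, +0.000000); max(|x|,|y|,|x±y|/√2) = 0.000000 ≤ 0.8 ⇒ ∈ W
candidate 3: n = (0, -1, 0, -1) → π⊥ ≈ (+0.000000, -1.414214); max(|x|,|y|,|x±y|/√2) = 1.414214 > 0.8 ⇒ ∉ W
candidate 4: n = (0, -3, 1, 2) → π⊥ ≈ (+3.535534, -1.707107); max(|x|,|y|,|x±y|/√2) = 3.707107 > 0.8 ⇒ ∉ W
candidate 5: n = (1, 0, 0, -1) → π⊥ ≈ (+0.292893, -0.707107); max(|x|,|y|,|x±y|/√2) = 0.707107 ≤ 0.8 ⇒ ∈ W

2, 5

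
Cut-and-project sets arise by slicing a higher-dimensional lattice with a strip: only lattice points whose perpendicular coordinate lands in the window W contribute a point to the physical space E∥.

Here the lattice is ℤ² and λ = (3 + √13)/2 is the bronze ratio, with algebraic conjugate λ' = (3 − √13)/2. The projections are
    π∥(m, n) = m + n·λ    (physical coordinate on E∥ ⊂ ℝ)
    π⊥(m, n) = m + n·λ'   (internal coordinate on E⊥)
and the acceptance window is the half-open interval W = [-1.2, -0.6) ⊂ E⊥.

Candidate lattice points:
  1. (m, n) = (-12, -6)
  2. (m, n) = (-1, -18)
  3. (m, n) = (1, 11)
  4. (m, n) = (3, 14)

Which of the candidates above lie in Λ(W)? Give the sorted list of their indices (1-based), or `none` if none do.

λ' = (3−√13)/2 ≈ -0.3028.
#1 (-12,-6): internal coord -12 + (-6)·λ' = -10.1833; -10.1833 ∉ [-1.2, -0.6) → out
#2 (-1,-18): internal coord -1 + (-18)·λ' = +4.4500; +4.4500 ∉ [-1.2, -0.6) → out
#3 (1,11): internal coord 1 + (11)·λ' = -2.3305; -2.3305 ∉ [-1.2, -0.6) → out
#4 (3,14): internal coord 3 + (14)·λ' = -1.2389; -1.2389 ∉ [-1.2, -0.6) → out

none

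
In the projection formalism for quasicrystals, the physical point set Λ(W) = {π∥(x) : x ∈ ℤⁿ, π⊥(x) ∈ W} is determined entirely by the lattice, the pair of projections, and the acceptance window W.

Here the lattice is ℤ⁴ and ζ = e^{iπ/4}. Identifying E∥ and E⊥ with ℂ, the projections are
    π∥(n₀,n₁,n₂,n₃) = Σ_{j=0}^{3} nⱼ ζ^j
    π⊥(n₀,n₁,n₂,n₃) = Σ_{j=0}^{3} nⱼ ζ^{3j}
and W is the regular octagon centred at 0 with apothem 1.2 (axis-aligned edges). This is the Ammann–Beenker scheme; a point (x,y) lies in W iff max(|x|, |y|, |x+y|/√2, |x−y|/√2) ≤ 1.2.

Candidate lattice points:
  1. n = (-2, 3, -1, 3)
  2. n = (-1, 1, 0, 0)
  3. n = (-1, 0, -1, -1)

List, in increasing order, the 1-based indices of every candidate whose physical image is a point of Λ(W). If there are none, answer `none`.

π⊥(n) = n₀ + n₁ζ³ + n₂ζ⁶ + n₃ζ⁹ where ζ = e^{iπ/4}.
#1 (-2, 3, -1, 3): internal (-2.000000, 5.242641); octagon support 5.242641 vs apothem 1.2 → ∉ W
#2 (-1, 1, 0, 0): internal (-1.707107, 0.707107); octagon support 1.707107 vs apothem 1.2 → ∉ W
#3 (-1, 0, -1, -1): internal (-1.707107, 0.292893); octagon support 1.707107 vs apothem 1.2 → ∉ W

none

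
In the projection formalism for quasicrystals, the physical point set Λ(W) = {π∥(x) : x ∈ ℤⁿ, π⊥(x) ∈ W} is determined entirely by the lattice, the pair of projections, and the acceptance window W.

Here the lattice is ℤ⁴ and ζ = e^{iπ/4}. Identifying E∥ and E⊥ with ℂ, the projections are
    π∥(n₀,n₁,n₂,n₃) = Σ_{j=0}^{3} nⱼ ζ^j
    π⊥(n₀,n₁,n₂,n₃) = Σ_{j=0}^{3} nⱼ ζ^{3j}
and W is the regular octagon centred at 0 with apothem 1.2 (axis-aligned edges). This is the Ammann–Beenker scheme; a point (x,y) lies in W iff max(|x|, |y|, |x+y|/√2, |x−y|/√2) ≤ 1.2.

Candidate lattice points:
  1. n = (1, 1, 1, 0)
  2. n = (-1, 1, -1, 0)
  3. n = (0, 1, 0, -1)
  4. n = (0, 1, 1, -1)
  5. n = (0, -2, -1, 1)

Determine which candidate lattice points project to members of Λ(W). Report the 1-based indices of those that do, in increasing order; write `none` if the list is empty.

1

With ζ = e^{iπ/4} the internal vectors are ζ^0,ζ^3,ζ^6,ζ^9.
#1 (1, 1, 1, 0): internal (0.2929, -0.2929); octagon support 0.4142 vs apothem 1.2 → ∈ W
#2 (-1, 1, -1, 0): internal (-1.7071, 1.7071); octagon support 2.4142 vs apothem 1.2 → ∉ W
#3 (0, 1, 0, -1): internal (-1.4142, 0.0000); octagon support 1.4142 vs apothem 1.2 → ∉ W
#4 (0, 1, 1, -1): internal (-1.4142, -1.0000); octagon support 1.7071 vs apothem 1.2 → ∉ W
#5 (0, -2, -1, 1): internal (2.1213, 0.2929); octagon support 2.1213 vs apothem 1.2 → ∉ W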